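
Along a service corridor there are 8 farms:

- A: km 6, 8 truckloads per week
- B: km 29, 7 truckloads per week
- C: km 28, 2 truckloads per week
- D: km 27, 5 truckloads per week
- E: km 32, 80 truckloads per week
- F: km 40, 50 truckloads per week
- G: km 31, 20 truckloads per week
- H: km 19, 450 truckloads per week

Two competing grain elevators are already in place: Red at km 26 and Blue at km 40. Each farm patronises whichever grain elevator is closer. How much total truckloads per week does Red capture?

The indifferent point is the midpoint (26+40)/2 = 33; farms left of it (closer to Red at 26) go to Red, those right go to Blue.
  A at 6 (w=8) → Red
  H at 19 (w=450) → Red
  D at 27 (w=5) → Red
  C at 28 (w=2) → Red
  B at 29 (w=7) → Red
  G at 31 (w=20) → Red
  E at 32 (w=80) → Red
  F at 40 (w=50) → Blue
Red captures 572; Blue captures 50.

572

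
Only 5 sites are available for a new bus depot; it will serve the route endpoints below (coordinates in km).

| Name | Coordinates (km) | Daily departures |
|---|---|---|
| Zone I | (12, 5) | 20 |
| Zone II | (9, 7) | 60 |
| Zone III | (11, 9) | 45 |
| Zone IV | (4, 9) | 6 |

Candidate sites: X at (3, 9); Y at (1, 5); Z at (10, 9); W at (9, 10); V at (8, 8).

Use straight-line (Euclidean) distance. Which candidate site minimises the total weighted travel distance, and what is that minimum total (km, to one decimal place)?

Z, total 304.6 km

Total weighted distance at each candidate:
  X (3, 9): total = 942.5
  Y (1, 5): total = 1229.4
  Z (10, 9): total = 304.6
  W (9, 10): total = 427.8
  V (8, 8): total = 351.9
Minimum is at Z with total 304.6 km.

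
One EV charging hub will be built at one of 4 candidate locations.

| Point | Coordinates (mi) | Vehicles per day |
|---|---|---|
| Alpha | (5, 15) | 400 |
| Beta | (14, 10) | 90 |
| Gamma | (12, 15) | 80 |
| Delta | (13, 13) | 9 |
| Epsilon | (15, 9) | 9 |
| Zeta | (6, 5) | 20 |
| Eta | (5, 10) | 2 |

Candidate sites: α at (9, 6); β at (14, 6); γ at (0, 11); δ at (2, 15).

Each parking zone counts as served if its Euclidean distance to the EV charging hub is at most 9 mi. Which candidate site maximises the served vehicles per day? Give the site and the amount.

Coverage radius r = 9 mi; a point is covered iff (Δx)²+(Δy)² ≤ 9² = 81.
  α (9, 6): covers {Beta, Delta, Epsilon, Zeta, Eta} → 130
  β (14, 6): covers {Beta, Delta, Epsilon, Zeta} → 128
  γ (0, 11): covers {Alpha, Zeta, Eta} → 422
  δ (2, 15): covers {Alpha, Eta} → 402
Maximum coverage at γ: 422 vehicles per day.

γ, covering 422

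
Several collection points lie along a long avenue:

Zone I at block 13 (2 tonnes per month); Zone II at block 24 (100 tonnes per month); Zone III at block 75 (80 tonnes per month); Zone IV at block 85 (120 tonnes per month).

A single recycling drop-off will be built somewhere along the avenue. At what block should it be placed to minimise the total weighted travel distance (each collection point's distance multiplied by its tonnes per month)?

For a sum of weighted absolute distances on a line, the optimum is the weighted median (not the mean). Total weight W = 302; half-weight = 151.
Sort by position and accumulate weight:
  block 13 (Zone I, w=2) → cum 2
  block 24 (Zone II, w=100) → cum 102
  block 75 (Zone III, w=80) → cum 182  ≥ 151 → median here
  block 85 (Zone IV, w=120) → cum 302
Optimal location: block 75.

x = 75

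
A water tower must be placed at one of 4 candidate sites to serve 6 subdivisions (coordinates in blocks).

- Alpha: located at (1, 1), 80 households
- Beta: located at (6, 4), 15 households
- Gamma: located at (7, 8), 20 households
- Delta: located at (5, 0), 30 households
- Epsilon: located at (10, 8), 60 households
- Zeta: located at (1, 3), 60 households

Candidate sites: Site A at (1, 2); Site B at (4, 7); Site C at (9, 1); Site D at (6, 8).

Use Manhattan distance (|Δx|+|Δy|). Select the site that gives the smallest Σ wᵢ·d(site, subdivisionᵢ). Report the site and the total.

Total weighted distance at each candidate:
  Site A (1, 2): total = 1565
  Site B (4, 7): total = 1955
  Site C (9, 1): total = 2140
  Site D (6, 8): total = 2150
Minimum is at Site A with total 1565 blocks.

Site A, total 1565 blocks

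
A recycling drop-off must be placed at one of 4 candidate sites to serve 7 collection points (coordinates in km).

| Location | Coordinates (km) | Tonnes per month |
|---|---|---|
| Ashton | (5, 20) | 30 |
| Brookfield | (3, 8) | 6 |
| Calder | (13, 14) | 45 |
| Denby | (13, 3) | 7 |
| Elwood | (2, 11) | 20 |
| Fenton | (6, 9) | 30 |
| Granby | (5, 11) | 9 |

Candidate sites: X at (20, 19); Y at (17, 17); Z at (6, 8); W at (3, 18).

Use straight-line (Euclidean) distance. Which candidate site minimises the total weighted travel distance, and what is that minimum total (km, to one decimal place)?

Z, total 1012.8 km

Total weighted distance at each candidate:
  X (20, 19): total = 2144.9
  Y (17, 17): total = 1649.8
  Z (6, 8): total = 1012.8
  W (3, 18): total = 1247.3
Minimum is at Z with total 1012.8 km.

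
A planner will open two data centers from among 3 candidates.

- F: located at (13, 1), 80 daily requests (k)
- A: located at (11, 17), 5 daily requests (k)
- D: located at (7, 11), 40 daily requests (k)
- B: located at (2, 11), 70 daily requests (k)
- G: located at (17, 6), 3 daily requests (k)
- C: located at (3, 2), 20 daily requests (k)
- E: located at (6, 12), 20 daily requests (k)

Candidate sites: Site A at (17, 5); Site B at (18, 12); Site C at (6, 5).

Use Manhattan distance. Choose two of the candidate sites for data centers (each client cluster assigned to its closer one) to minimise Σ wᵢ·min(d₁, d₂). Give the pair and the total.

{Site A, Site C}, total 1968

Evaluate every pair (each demand assigned to the nearer of the two):
  {Site A, Site C}: total = 1968
  {Site B, Site C}: total = 2201
  {Site A, Site B}: total = 2953
Best pair: {Site A, Site C} with total 1968.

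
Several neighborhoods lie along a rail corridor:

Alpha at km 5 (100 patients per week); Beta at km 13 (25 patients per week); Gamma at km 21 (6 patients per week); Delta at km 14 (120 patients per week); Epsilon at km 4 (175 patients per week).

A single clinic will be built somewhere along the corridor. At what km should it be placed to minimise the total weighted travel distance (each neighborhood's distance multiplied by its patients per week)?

For a sum of weighted absolute distances on a line, the optimum is the weighted median (not the mean). Total weight W = 426; half-weight = 213.
Sort by position and accumulate weight:
  km 4 (Epsilon, w=175) → cum 175
  km 5 (Alpha, w=100) → cum 275  ≥ 213 → median here
  km 13 (Beta, w=25) → cum 300
  km 14 (Delta, w=120) → cum 420
  km 21 (Gamma, w=6) → cum 426
Optimal location: km 5.

x = 5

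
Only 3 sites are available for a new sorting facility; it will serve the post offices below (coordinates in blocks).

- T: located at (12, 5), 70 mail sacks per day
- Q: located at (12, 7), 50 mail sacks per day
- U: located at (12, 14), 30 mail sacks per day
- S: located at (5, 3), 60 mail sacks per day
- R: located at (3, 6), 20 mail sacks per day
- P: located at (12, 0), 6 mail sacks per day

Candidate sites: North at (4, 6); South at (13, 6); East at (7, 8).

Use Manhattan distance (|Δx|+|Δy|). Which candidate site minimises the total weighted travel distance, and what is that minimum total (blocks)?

Total weighted distance at each candidate:
  North (4, 6): total = 1904
  South (13, 6): total = 1412
  East (7, 8): total = 1808
Minimum is at South with total 1412 blocks.

South, total 1412 blocks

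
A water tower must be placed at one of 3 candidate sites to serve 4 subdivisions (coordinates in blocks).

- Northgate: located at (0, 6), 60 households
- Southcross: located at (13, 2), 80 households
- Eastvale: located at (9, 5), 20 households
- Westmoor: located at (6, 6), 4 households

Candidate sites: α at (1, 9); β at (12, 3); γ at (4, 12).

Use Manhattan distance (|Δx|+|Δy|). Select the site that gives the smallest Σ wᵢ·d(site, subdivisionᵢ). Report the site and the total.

β, total 1196 blocks

Total weighted distance at each candidate:
  α (1, 9): total = 2032
  β (12, 3): total = 1196
  γ (4, 12): total = 2392
Minimum is at β with total 1196 blocks.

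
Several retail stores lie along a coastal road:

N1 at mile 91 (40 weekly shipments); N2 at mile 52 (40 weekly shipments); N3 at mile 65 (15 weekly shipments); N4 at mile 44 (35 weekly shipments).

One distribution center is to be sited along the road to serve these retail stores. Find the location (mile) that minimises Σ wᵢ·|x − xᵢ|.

For a sum of weighted absolute distances on a line, the optimum is the weighted median (not the mean). Total weight W = 130; half-weight = 65.
Sort by position and accumulate weight:
  mile 44 (N4, w=35) → cum 35
  mile 52 (N2, w=40) → cum 75  ≥ 65 → median here
  mile 65 (N3, w=15) → cum 90
  mile 91 (N1, w=40) → cum 130
Optimal location: mile 52.

x = 52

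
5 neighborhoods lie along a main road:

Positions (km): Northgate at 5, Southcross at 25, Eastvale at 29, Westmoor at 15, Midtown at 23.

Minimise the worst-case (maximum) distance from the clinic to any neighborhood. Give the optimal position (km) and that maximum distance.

The 1-center on a line is the midpoint of the two extreme points: leftmost at 5, rightmost at 29.
Optimal location = (5 + 29)/2 = 17; maximum distance = (29 − 5)/2 = 12.

location 17, max distance 12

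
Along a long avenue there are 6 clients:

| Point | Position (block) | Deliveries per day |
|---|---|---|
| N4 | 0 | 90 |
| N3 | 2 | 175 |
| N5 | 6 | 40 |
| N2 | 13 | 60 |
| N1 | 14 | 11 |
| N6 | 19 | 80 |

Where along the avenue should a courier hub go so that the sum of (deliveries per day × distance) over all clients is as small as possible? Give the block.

x = 2

For a sum of weighted absolute distances on a line, the optimum is the weighted median (not the mean). Total weight W = 456; half-weight = 228.
Sort by position and accumulate weight:
  block 0 (N4, w=90) → cum 90
  block 2 (N3, w=175) → cum 265  ≥ 228 → median here
  block 6 (N5, w=40) → cum 305
  block 13 (N2, w=60) → cum 365
  block 14 (N1, w=11) → cum 376
  block 19 (N6, w=80) → cum 456
Optimal location: block 2.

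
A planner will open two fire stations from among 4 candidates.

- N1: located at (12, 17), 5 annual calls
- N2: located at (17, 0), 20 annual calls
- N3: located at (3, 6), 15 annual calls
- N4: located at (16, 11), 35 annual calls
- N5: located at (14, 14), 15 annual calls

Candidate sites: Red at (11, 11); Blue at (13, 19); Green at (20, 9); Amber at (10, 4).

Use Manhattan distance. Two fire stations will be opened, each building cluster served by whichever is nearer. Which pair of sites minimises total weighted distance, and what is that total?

Evaluate every pair (each demand assigned to the nearer of the two):
  {Red, Amber}: total = 655
  {Red, Green}: total = 735
  {Green, Amber}: total = 805
  {Red, Blue}: total = 815
  {Blue, Amber}: total = 845
  {Blue, Green}: total = 855
Best pair: {Red, Amber} with total 655.

{Red, Amber}, total 655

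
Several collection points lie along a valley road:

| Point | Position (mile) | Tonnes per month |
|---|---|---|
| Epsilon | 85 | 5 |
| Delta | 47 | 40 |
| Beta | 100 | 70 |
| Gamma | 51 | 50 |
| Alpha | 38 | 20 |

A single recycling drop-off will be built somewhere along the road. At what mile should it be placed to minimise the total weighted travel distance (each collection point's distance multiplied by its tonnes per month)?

x = 51

For a sum of weighted absolute distances on a line, the optimum is the weighted median (not the mean). Total weight W = 185; half-weight = 92.5.
Sort by position and accumulate weight:
  mile 38 (Alpha, w=20) → cum 20
  mile 47 (Delta, w=40) → cum 60
  mile 51 (Gamma, w=50) → cum 110  ≥ 92.5 → median here
  mile 85 (Epsilon, w=5) → cum 115
  mile 100 (Beta, w=70) → cum 185
Optimal location: mile 51.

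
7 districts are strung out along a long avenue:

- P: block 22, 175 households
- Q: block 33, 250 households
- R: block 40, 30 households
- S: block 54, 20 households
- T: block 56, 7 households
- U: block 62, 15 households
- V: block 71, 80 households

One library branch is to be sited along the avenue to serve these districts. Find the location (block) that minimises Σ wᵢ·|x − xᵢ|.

x = 33

For a sum of weighted absolute distances on a line, the optimum is the weighted median (not the mean). Total weight W = 577; half-weight = 288.5.
Sort by position and accumulate weight:
  block 22 (P, w=175) → cum 175
  block 33 (Q, w=250) → cum 425  ≥ 288.5 → median here
  block 40 (R, w=30) → cum 455
  block 54 (S, w=20) → cum 475
  block 56 (T, w=7) → cum 482
  block 62 (U, w=15) → cum 497
  block 71 (V, w=80) → cum 577
Optimal location: block 33.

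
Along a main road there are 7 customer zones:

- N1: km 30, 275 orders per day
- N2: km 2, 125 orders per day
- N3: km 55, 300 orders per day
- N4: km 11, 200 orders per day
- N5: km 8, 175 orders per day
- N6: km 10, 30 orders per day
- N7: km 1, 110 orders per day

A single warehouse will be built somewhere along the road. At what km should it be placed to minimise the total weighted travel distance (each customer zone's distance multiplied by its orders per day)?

x = 11

For a sum of weighted absolute distances on a line, the optimum is the weighted median (not the mean). Total weight W = 1215; half-weight = 607.5.
Sort by position and accumulate weight:
  km 1 (N7, w=110) → cum 110
  km 2 (N2, w=125) → cum 235
  km 8 (N5, w=175) → cum 410
  km 10 (N6, w=30) → cum 440
  km 11 (N4, w=200) → cum 640  ≥ 607.5 → median here
  km 30 (N1, w=275) → cum 915
  km 55 (N3, w=300) → cum 1215
Optimal location: km 11.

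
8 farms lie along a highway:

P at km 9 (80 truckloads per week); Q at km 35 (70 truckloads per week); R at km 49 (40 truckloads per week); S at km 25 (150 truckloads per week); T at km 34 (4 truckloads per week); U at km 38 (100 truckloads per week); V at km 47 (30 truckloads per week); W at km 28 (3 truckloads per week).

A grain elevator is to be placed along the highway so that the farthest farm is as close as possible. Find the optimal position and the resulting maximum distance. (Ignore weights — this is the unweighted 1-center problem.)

The 1-center on a line is the midpoint of the two extreme points: leftmost at 9, rightmost at 49.
Optimal location = (9 + 49)/2 = 29; maximum distance = (49 − 9)/2 = 20.

location 29, max distance 20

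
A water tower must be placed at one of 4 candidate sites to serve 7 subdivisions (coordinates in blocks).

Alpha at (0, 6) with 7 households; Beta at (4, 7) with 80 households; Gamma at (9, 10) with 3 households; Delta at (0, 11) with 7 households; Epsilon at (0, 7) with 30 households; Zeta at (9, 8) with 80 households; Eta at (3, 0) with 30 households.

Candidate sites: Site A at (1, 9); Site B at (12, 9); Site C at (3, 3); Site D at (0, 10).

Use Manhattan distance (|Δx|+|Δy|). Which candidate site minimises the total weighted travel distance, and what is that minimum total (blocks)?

Total weighted distance at each candidate:
  Site A (1, 9): total = 1616
  Site B (12, 9): total = 2295
  Site C (3, 3): total = 1738
  Site D (0, 10): total = 1982
Minimum is at Site A with total 1616 blocks.

Site A, total 1616 blocks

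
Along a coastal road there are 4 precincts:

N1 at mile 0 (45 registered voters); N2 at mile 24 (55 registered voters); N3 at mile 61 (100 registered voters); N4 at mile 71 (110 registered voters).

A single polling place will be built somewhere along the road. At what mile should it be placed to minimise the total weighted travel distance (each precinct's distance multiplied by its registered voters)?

x = 61

For a sum of weighted absolute distances on a line, the optimum is the weighted median (not the mean). Total weight W = 310; half-weight = 155.
Sort by position and accumulate weight:
  mile 0 (N1, w=45) → cum 45
  mile 24 (N2, w=55) → cum 100
  mile 61 (N3, w=100) → cum 200  ≥ 155 → median here
  mile 71 (N4, w=110) → cum 310
Optimal location: mile 61.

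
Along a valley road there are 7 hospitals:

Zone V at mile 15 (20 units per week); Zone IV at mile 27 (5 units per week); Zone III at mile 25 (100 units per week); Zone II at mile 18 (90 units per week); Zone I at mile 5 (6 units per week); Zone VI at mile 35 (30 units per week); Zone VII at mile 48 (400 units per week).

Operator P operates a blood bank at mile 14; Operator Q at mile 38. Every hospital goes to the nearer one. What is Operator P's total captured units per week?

The indifferent point is the midpoint (14+38)/2 = 26; hospitals left of it (closer to Operator P at 14) go to Operator P, those right go to Operator Q.
  Zone I at 5 (w=6) → Operator P
  Zone V at 15 (w=20) → Operator P
  Zone II at 18 (w=90) → Operator P
  Zone III at 25 (w=100) → Operator P
  Zone IV at 27 (w=5) → Operator Q
  Zone VI at 35 (w=30) → Operator Q
  Zone VII at 48 (w=400) → Operator Q
Operator P captures 216; Operator Q captures 435.

216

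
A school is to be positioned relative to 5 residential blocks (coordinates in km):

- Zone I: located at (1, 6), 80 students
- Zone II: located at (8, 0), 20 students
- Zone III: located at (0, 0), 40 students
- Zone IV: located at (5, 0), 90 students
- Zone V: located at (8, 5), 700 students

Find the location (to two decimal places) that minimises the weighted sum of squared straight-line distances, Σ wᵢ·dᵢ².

The minimiser of Σwᵢ‖p−pᵢ‖² is the weighted centroid p* = (Σwᵢpᵢ)/(Σwᵢ).
Σwᵢ = 930.
Σwᵢxᵢ = 80·1 + 20·8 + 40·0 + 90·5 + 700·8 = 6290.
Σwᵢyᵢ = 80·6 + 20·0 + 40·0 + 90·0 + 700·5 = 3980.
x* = 6290/930 = 6.76, y* = 3980/930 = 4.28.

(6.76, 4.28)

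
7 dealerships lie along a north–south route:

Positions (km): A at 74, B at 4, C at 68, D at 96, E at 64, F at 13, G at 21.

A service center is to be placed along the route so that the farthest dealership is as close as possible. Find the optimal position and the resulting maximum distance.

location 50, max distance 46

The 1-center on a line is the midpoint of the two extreme points: leftmost at 4, rightmost at 96.
Optimal location = (4 + 96)/2 = 50; maximum distance = (96 − 4)/2 = 46.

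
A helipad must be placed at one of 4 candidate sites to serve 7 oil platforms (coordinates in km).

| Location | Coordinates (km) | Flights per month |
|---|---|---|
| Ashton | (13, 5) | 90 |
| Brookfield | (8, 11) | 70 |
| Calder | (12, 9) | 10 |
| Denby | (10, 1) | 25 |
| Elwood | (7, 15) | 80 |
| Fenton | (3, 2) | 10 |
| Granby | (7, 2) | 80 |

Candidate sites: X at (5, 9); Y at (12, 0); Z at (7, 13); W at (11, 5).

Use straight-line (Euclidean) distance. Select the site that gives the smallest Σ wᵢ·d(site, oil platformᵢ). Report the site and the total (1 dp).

W, total 2140.9 km

Total weighted distance at each candidate:
  X (5, 9): total = 2524.4
  Y (12, 0): total = 3212.1
  Z (7, 13): total = 2586.8
  W (11, 5): total = 2140.9
Minimum is at W with total 2140.9 km.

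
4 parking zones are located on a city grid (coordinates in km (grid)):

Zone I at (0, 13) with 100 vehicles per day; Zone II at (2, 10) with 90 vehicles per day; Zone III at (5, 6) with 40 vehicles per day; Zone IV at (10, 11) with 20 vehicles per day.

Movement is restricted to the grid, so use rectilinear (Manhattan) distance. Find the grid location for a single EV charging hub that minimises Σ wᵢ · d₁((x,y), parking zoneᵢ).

Manhattan distance separates: Σwᵢ(|x−xᵢ|+|y−yᵢ|) = Σwᵢ|x−xᵢ| + Σwᵢ|y−yᵢ|, so x and y are optimised independently as 1-D weighted medians.
Total weight W = 250; half = 125.
x-coordinate, sorted with cumulative weight:
  x=0 (Zone I, w=100) cum 100
  x=2 (Zone II, w=90) cum 190  ← median
  x=5 (Zone III, w=40) cum 230
  x=10 (Zone IV, w=20) cum 250
⇒ x* = 2
y-coordinate, sorted with cumulative weight:
  y=6 (Zone III, w=40) cum 40
  y=10 (Zone II, w=90) cum 130  ← median
  y=11 (Zone IV, w=20) cum 150
  y=13 (Zone I, w=100) cum 250
⇒ y* = 10

(2, 10)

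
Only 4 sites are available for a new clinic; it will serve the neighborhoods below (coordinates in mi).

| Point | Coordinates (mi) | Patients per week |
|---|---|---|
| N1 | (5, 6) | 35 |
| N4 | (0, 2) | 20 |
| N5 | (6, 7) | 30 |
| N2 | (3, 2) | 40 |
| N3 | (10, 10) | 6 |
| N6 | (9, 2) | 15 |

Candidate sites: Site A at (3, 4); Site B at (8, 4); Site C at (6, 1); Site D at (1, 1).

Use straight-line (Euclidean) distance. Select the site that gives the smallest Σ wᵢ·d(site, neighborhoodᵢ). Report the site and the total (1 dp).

Total weighted distance at each candidate:
  Site A (3, 4): total = 528.6
  Site B (8, 4): total = 686.2
  Site C (6, 1): total = 713.1
  Site D (1, 1): total = 773.4
Minimum is at Site A with total 528.6 mi.

Site A, total 528.6 mi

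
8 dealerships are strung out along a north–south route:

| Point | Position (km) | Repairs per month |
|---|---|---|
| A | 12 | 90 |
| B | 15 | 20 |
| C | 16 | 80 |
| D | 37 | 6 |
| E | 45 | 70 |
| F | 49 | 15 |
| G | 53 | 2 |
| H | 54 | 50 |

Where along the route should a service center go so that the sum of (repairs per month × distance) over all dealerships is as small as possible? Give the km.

For a sum of weighted absolute distances on a line, the optimum is the weighted median (not the mean). Total weight W = 333; half-weight = 166.5.
Sort by position and accumulate weight:
  km 12 (A, w=90) → cum 90
  km 15 (B, w=20) → cum 110
  km 16 (C, w=80) → cum 190  ≥ 166.5 → median here
  km 37 (D, w=6) → cum 196
  km 45 (E, w=70) → cum 266
  km 49 (F, w=15) → cum 281
  km 53 (G, w=2) → cum 283
  km 54 (H, w=50) → cum 333
Optimal location: km 16.

x = 16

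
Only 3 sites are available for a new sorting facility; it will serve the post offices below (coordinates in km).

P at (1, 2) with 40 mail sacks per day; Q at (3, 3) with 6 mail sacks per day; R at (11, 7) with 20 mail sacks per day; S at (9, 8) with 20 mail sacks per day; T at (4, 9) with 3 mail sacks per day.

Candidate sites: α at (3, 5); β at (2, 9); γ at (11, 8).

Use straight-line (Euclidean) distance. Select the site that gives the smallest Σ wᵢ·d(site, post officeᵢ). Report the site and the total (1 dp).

α, total 467.7 km

Total weighted distance at each candidate:
  α (3, 5): total = 467.7
  β (2, 9): total = 651.2
  γ (11, 8): total = 604.3
Minimum is at α with total 467.7 km.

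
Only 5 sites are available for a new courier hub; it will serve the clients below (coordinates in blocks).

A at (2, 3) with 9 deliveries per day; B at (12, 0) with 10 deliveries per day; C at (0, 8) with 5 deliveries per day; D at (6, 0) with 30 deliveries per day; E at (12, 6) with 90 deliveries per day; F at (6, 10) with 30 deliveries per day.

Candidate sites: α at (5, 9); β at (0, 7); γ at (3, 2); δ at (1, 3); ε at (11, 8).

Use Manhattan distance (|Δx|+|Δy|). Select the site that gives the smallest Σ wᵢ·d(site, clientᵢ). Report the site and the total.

Total weighted distance at each candidate:
  α (5, 9): total = 1531
  β (0, 7): total = 2079
  γ (3, 2): total = 1823
  δ (1, 3): total = 2039
  ε (11, 8): total = 1141
Minimum is at ε with total 1141 blocks.

ε, total 1141 blocks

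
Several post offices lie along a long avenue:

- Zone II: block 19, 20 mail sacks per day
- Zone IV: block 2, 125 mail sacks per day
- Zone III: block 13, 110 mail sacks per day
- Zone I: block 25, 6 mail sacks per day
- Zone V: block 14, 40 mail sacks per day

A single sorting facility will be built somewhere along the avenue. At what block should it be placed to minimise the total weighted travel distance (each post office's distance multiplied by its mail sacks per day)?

For a sum of weighted absolute distances on a line, the optimum is the weighted median (not the mean). Total weight W = 301; half-weight = 150.5.
Sort by position and accumulate weight:
  block 2 (Zone IV, w=125) → cum 125
  block 13 (Zone III, w=110) → cum 235  ≥ 150.5 → median here
  block 14 (Zone V, w=40) → cum 275
  block 19 (Zone II, w=20) → cum 295
  block 25 (Zone I, w=6) → cum 301
Optimal location: block 13.

x = 13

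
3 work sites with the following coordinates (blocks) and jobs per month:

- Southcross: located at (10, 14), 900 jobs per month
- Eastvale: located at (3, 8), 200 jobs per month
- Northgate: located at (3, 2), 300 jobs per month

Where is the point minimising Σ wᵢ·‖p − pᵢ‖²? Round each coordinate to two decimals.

The minimiser of Σwᵢ‖p−pᵢ‖² is the weighted centroid p* = (Σwᵢpᵢ)/(Σwᵢ).
Σwᵢ = 1400.
Σwᵢxᵢ = 900·10 + 200·3 + 300·3 = 10500.
Σwᵢyᵢ = 900·14 + 200·8 + 300·2 = 14800.
x* = 10500/1400 = 7.50, y* = 14800/1400 = 10.57.

(7.50, 10.57)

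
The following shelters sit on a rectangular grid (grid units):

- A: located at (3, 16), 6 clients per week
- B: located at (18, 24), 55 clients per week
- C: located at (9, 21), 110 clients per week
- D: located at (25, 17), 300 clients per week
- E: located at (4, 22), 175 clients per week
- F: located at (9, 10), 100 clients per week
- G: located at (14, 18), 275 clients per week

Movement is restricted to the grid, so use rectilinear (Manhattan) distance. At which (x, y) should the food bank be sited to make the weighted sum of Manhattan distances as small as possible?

(14, 18)

Manhattan distance separates: Σwᵢ(|x−xᵢ|+|y−yᵢ|) = Σwᵢ|x−xᵢ| + Σwᵢ|y−yᵢ|, so x and y are optimised independently as 1-D weighted medians.
Total weight W = 1021; half = 510.5.
x-coordinate, sorted with cumulative weight:
  x=3 (A, w=6) cum 6
  x=4 (E, w=175) cum 181
  x=9 (C, w=110) cum 291
  x=9 (F, w=100) cum 391
  x=14 (G, w=275) cum 666  ← median
  x=18 (B, w=55) cum 721
  x=25 (D, w=300) cum 1021
⇒ x* = 14
y-coordinate, sorted with cumulative weight:
  y=10 (F, w=100) cum 100
  y=16 (A, w=6) cum 106
  y=17 (D, w=300) cum 406
  y=18 (G, w=275) cum 681  ← median
  y=21 (C, w=110) cum 791
  y=22 (E, w=175) cum 966
  y=24 (B, w=55) cum 1021
⇒ y* = 18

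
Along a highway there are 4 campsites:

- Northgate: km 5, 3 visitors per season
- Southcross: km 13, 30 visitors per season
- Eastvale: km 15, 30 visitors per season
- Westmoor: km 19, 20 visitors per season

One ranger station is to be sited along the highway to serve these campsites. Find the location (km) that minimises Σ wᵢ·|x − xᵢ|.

For a sum of weighted absolute distances on a line, the optimum is the weighted median (not the mean). Total weight W = 83; half-weight = 41.5.
Sort by position and accumulate weight:
  km 5 (Northgate, w=3) → cum 3
  km 13 (Southcross, w=30) → cum 33
  km 15 (Eastvale, w=30) → cum 63  ≥ 41.5 → median here
  km 19 (Westmoor, w=20) → cum 83
Optimal location: km 15.

x = 15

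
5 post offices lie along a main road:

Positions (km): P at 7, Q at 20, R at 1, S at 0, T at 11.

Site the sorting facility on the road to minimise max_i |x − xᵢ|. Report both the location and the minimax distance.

location 10, max distance 10

The 1-center on a line is the midpoint of the two extreme points: leftmost at 0, rightmost at 20.
Optimal location = (0 + 20)/2 = 10; maximum distance = (20 − 0)/2 = 10.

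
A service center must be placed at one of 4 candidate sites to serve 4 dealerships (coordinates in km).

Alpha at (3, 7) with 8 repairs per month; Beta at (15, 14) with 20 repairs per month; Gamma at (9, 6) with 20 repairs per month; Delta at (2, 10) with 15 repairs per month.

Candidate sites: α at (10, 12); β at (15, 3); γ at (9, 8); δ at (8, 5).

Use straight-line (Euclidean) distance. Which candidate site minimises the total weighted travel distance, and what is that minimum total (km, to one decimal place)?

γ, total 367.6 km

Total weighted distance at each candidate:
  α (10, 12): total = 421.9
  β (15, 3): total = 676.8
  γ (9, 8): total = 367.6
  δ (8, 5): total = 416.6
Minimum is at γ with total 367.6 km.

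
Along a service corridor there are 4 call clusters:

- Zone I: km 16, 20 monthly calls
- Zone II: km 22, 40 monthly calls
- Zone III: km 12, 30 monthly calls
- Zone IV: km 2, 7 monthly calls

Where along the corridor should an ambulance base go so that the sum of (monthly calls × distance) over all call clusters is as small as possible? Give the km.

For a sum of weighted absolute distances on a line, the optimum is the weighted median (not the mean). Total weight W = 97; half-weight = 48.5.
Sort by position and accumulate weight:
  km 2 (Zone IV, w=7) → cum 7
  km 12 (Zone III, w=30) → cum 37
  km 16 (Zone I, w=20) → cum 57  ≥ 48.5 → median here
  km 22 (Zone II, w=40) → cum 97
Optimal location: km 16.

x = 16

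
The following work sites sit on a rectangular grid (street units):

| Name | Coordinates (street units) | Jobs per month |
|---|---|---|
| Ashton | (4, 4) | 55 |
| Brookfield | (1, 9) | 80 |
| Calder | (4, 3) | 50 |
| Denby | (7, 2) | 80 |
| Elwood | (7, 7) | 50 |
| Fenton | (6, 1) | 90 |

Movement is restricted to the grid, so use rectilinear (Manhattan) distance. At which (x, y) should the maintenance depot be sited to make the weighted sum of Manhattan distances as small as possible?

Manhattan distance separates: Σwᵢ(|x−xᵢ|+|y−yᵢ|) = Σwᵢ|x−xᵢ| + Σwᵢ|y−yᵢ|, so x and y are optimised independently as 1-D weighted medians.
Total weight W = 405; half = 202.5.
x-coordinate, sorted with cumulative weight:
  x=1 (Brookfield, w=80) cum 80
  x=4 (Ashton, w=55) cum 135
  x=4 (Calder, w=50) cum 185
  x=6 (Fenton, w=90) cum 275  ← median
  x=7 (Denby, w=80) cum 355
  x=7 (Elwood, w=50) cum 405
⇒ x* = 6
y-coordinate, sorted with cumulative weight:
  y=1 (Fenton, w=90) cum 90
  y=2 (Denby, w=80) cum 170
  y=3 (Calder, w=50) cum 220  ← median
  y=4 (Ashton, w=55) cum 275
  y=7 (Elwood, w=50) cum 325
  y=9 (Brookfield, w=80) cum 405
⇒ y* = 3

(6, 3)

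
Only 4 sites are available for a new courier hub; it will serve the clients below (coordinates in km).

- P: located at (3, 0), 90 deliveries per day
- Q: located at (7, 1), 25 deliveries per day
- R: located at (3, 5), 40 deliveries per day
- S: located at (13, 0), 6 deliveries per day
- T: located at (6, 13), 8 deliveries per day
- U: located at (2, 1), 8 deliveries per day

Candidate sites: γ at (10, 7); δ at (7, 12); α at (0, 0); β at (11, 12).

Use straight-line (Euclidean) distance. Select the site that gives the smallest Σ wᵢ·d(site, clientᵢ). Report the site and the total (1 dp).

Total weighted distance at each candidate:
  γ (10, 7): total = 1533.2
  δ (7, 12): total = 1924.4
  α (0, 0): total = 890.4
  β (11, 12): total = 2243.3
Minimum is at α with total 890.4 km.

α, total 890.4 km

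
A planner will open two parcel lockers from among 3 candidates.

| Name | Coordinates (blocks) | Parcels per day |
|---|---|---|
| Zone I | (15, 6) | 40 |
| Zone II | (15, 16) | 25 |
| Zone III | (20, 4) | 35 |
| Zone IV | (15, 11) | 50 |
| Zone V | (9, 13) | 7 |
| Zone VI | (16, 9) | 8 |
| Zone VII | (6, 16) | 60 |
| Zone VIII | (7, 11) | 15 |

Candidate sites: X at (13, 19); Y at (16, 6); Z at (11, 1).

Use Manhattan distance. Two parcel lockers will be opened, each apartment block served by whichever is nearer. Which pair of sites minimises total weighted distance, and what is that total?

Evaluate every pair (each demand assigned to the nearer of the two):
  {X, Y}: total = 1579
  {Y, Z}: total = 2357
  {X, Z}: total = 2389
Best pair: {X, Y} with total 1579.

{X, Y}, total 1579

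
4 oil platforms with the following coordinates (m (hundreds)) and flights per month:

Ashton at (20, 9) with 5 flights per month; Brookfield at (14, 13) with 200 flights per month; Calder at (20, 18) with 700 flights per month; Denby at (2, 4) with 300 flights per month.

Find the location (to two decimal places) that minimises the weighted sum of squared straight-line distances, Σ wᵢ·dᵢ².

The minimiser of Σwᵢ‖p−pᵢ‖² is the weighted centroid p* = (Σwᵢpᵢ)/(Σwᵢ).
Σwᵢ = 1205.
Σwᵢxᵢ = 5·20 + 200·14 + 700·20 + 300·2 = 17500.
Σwᵢyᵢ = 5·9 + 200·13 + 700·18 + 300·4 = 16445.
x* = 17500/1205 = 14.52, y* = 16445/1205 = 13.65.

(14.52, 13.65)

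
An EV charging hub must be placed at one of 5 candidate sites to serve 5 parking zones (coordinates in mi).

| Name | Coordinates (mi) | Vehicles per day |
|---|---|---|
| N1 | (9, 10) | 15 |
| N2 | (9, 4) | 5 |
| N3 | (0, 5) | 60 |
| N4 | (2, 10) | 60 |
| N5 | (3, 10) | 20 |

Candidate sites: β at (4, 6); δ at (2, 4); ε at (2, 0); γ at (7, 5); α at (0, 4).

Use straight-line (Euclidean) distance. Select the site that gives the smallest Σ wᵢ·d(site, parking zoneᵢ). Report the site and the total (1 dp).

Total weighted distance at each candidate:
  β (4, 6): total = 721.1
  δ (2, 4): total = 789.1
  ε (2, 0): total = 1347.5
  γ (7, 5): total = 1064.3
  α (0, 4): total = 780.9
Minimum is at β with total 721.1 mi.

β, total 721.1 mi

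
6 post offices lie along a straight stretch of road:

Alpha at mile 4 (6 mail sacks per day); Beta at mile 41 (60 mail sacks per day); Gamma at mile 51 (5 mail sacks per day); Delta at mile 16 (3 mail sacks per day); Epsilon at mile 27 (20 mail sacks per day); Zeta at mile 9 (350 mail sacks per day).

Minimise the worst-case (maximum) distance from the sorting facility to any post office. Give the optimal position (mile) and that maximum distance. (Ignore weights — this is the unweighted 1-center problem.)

The 1-center on a line is the midpoint of the two extreme points: leftmost at 4, rightmost at 51.
Optimal location = (4 + 51)/2 = 27.5; maximum distance = (51 − 4)/2 = 23.5.

location 27.5, max distance 23.5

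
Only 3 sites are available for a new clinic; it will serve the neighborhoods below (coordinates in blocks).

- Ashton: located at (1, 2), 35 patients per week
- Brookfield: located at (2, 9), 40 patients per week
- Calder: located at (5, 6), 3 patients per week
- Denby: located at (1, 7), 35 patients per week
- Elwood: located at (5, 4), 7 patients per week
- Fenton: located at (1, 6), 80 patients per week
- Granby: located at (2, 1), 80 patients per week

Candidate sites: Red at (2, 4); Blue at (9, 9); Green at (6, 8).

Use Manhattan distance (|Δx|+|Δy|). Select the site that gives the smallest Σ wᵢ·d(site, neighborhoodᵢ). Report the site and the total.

Red, total 961 blocks

Total weighted distance at each candidate:
  Red (2, 4): total = 961
  Blue (9, 9): total = 3319
  Green (6, 8): total = 2279
Minimum is at Red with total 961 blocks.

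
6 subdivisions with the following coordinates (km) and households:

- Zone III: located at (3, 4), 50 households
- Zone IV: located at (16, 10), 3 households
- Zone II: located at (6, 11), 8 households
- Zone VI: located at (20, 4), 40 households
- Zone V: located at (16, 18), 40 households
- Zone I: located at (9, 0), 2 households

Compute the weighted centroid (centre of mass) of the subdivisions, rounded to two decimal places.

(11.92, 8.38)

The minimiser of Σwᵢ‖p−pᵢ‖² is the weighted centroid p* = (Σwᵢpᵢ)/(Σwᵢ).
Σwᵢ = 143.
Σwᵢxᵢ = 50·3 + 3·16 + 8·6 + 40·20 + 40·16 + 2·9 = 1704.
Σwᵢyᵢ = 50·4 + 3·10 + 8·11 + 40·4 + 40·18 + 2·0 = 1198.
x* = 1704/143 = 11.92, y* = 1198/143 = 8.38.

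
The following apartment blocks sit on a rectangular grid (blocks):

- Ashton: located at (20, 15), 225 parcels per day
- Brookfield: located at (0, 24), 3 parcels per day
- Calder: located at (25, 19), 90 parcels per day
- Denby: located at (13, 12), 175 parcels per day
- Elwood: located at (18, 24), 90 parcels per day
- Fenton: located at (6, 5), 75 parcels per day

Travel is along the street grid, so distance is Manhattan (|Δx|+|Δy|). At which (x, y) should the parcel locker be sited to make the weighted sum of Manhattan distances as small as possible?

(18, 15)

Manhattan distance separates: Σwᵢ(|x−xᵢ|+|y−yᵢ|) = Σwᵢ|x−xᵢ| + Σwᵢ|y−yᵢ|, so x and y are optimised independently as 1-D weighted medians.
Total weight W = 658; half = 329.
x-coordinate, sorted with cumulative weight:
  x=0 (Brookfield, w=3) cum 3
  x=6 (Fenton, w=75) cum 78
  x=13 (Denby, w=175) cum 253
  x=18 (Elwood, w=90) cum 343  ← median
  x=20 (Ashton, w=225) cum 568
  x=25 (Calder, w=90) cum 658
⇒ x* = 18
y-coordinate, sorted with cumulative weight:
  y=5 (Fenton, w=75) cum 75
  y=12 (Denby, w=175) cum 250
  y=15 (Ashton, w=225) cum 475  ← median
  y=19 (Calder, w=90) cum 565
  y=24 (Brookfield, w=3) cum 568
  y=24 (Elwood, w=90) cum 658
⇒ y* = 15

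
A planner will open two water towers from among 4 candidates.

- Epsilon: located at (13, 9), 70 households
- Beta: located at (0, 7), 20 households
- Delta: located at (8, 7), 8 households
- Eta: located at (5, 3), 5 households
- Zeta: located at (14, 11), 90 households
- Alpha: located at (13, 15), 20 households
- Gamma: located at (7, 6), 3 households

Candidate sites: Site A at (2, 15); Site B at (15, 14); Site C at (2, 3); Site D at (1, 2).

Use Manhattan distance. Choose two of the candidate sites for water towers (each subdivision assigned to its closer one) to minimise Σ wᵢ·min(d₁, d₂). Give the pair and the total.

Evaluate every pair (each demand assigned to the nearer of the two):
  {Site B, Site C}: total = 1149
  {Site B, Site D}: total = 1181
  {Site A, Site B}: total = 1339
  {Site A, Site C}: total = 3089
  {Site A, Site D}: total = 3121
  {Site C, Site D}: total = 3689
Best pair: {Site B, Site C} with total 1149.

{Site B, Site C}, total 1149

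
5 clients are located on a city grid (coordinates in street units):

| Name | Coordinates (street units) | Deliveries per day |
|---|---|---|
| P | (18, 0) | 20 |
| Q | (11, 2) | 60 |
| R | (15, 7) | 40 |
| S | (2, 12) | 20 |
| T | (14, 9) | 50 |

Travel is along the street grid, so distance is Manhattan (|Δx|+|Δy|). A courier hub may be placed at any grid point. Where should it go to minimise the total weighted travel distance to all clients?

Manhattan distance separates: Σwᵢ(|x−xᵢ|+|y−yᵢ|) = Σwᵢ|x−xᵢ| + Σwᵢ|y−yᵢ|, so x and y are optimised independently as 1-D weighted medians.
Total weight W = 190; half = 95.
x-coordinate, sorted with cumulative weight:
  x=2 (S, w=20) cum 20
  x=11 (Q, w=60) cum 80
  x=14 (T, w=50) cum 130  ← median
  x=15 (R, w=40) cum 170
  x=18 (P, w=20) cum 190
⇒ x* = 14
y-coordinate, sorted with cumulative weight:
  y=0 (P, w=20) cum 20
  y=2 (Q, w=60) cum 80
  y=7 (R, w=40) cum 120  ← median
  y=9 (T, w=50) cum 170
  y=12 (S, w=20) cum 190
⇒ y* = 7

(14, 7)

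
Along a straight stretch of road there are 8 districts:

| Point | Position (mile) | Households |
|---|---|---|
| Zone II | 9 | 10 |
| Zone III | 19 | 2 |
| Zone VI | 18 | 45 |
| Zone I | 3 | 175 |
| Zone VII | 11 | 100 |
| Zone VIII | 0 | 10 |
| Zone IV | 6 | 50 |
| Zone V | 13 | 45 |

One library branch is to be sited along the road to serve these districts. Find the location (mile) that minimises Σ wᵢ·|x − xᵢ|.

x = 6

For a sum of weighted absolute distances on a line, the optimum is the weighted median (not the mean). Total weight W = 437; half-weight = 218.5.
Sort by position and accumulate weight:
  mile 0 (Zone VIII, w=10) → cum 10
  mile 3 (Zone I, w=175) → cum 185
  mile 6 (Zone IV, w=50) → cum 235  ≥ 218.5 → median here
  mile 9 (Zone II, w=10) → cum 245
  mile 11 (Zone VII, w=100) → cum 345
  mile 13 (Zone V, w=45) → cum 390
  mile 18 (Zone VI, w=45) → cum 435
  mile 19 (Zone III, w=2) → cum 437
Optimal location: mile 6.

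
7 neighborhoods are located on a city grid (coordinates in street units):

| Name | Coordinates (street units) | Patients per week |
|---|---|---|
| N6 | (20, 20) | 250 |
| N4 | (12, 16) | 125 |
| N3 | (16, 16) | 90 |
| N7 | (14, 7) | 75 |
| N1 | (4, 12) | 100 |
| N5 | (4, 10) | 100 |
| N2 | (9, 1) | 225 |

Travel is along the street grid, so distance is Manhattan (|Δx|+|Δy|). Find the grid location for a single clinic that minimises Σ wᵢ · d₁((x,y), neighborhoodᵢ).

(12, 12)

Manhattan distance separates: Σwᵢ(|x−xᵢ|+|y−yᵢ|) = Σwᵢ|x−xᵢ| + Σwᵢ|y−yᵢ|, so x and y are optimised independently as 1-D weighted medians.
Total weight W = 965; half = 482.5.
x-coordinate, sorted with cumulative weight:
  x=4 (N1, w=100) cum 100
  x=4 (N5, w=100) cum 200
  x=9 (N2, w=225) cum 425
  x=12 (N4, w=125) cum 550  ← median
  x=14 (N7, w=75) cum 625
  x=16 (N3, w=90) cum 715
  x=20 (N6, w=250) cum 965
⇒ x* = 12
y-coordinate, sorted with cumulative weight:
  y=1 (N2, w=225) cum 225
  y=7 (N7, w=75) cum 300
  y=10 (N5, w=100) cum 400
  y=12 (N1, w=100) cum 500  ← median
  y=16 (N4, w=125) cum 625
  y=16 (N3, w=90) cum 715
  y=20 (N6, w=250) cum 965
⇒ y* = 12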